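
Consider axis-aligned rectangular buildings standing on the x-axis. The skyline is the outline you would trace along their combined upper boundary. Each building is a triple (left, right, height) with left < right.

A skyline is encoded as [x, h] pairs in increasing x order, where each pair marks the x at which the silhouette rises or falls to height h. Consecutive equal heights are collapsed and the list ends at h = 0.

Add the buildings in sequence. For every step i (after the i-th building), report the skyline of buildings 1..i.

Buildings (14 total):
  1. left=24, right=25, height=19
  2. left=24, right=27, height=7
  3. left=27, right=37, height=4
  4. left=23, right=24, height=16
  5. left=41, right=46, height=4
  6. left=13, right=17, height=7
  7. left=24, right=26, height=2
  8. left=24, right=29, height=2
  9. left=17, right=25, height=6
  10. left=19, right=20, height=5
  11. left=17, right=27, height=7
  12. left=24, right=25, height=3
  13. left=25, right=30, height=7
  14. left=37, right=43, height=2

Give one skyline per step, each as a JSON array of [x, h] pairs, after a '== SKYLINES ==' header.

== SKYLINES ==
[[24,19],[25,0]]
[[24,19],[25,7],[27,0]]
[[24,19],[25,7],[27,4],[37,0]]
[[23,16],[24,19],[25,7],[27,4],[37,0]]
[[23,16],[24,19],[25,7],[27,4],[37,0],[41,4],[46,0]]
[[13,7],[17,0],[23,16],[24,19],[25,7],[27,4],[37,0],[41,4],[46,0]]
[[13,7],[17,0],[23,16],[24,19],[25,7],[27,4],[37,0],[41,4],[46,0]]
[[13,7],[17,0],[23,16],[24,19],[25,7],[27,4],[37,0],[41,4],[46,0]]
[[13,7],[17,6],[23,16],[24,19],[25,7],[27,4],[37,0],[41,4],[46,0]]
[[13,7],[17,6],[23,16],[24,19],[25,7],[27,4],[37,0],[41,4],[46,0]]
[[13,7],[23,16],[24,19],[25,7],[27,4],[37,0],[41,4],[46,0]]
[[13,7],[23,16],[24,19],[25,7],[27,4],[37,0],[41,4],[46,0]]
[[13,7],[23,16],[24,19],[25,7],[30,4],[37,0],[41,4],[46,0]]
[[13,7],[23,16],[24,19],[25,7],[30,4],[37,2],[41,4],[46,0]]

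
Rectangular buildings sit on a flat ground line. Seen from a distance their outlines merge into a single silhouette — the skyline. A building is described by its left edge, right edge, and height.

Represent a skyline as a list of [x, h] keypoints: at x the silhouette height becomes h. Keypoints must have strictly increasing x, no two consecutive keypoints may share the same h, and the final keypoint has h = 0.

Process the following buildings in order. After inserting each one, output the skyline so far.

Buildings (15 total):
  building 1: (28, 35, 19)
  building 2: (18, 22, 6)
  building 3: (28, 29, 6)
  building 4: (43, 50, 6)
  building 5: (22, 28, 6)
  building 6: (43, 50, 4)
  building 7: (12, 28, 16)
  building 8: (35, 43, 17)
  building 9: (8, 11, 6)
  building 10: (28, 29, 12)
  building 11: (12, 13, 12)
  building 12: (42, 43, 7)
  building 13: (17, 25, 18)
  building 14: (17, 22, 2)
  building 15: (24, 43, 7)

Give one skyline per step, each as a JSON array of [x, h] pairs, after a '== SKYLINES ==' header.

== SKYLINES ==
[[28,19],[35,0]]
[[18,6],[22,0],[28,19],[35,0]]
[[18,6],[22,0],[28,19],[35,0]]
[[18,6],[22,0],[28,19],[35,0],[43,6],[50,0]]
[[18,6],[28,19],[35,0],[43,6],[50,0]]
[[18,6],[28,19],[35,0],[43,6],[50,0]]
[[12,16],[28,19],[35,0],[43,6],[50,0]]
[[12,16],[28,19],[35,17],[43,6],[50,0]]
[[8,6],[11,0],[12,16],[28,19],[35,17],[43,6],[50,0]]
[[8,6],[11,0],[12,16],[28,19],[35,17],[43,6],[50,0]]
[[8,6],[11,0],[12,16],[28,19],[35,17],[43,6],[50,0]]
[[8,6],[11,0],[12,16],[28,19],[35,17],[43,6],[50,0]]
[[8,6],[11,0],[12,16],[17,18],[25,16],[28,19],[35,17],[43,6],[50,0]]
[[8,6],[11,0],[12,16],[17,18],[25,16],[28,19],[35,17],[43,6],[50,0]]
[[8,6],[11,0],[12,16],[17,18],[25,16],[28,19],[35,17],[43,6],[50,0]]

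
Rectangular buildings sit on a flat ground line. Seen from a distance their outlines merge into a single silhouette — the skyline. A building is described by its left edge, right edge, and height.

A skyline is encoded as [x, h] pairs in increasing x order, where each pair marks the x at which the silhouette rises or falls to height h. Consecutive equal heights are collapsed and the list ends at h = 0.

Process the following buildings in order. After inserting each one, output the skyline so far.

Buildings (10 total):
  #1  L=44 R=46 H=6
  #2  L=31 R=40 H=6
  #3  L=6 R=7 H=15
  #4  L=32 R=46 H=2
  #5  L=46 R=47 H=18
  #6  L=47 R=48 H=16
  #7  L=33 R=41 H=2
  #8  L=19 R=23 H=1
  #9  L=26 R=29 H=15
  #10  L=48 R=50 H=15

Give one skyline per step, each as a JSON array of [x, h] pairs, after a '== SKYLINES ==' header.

== SKYLINES ==
[[44,6],[46,0]]
[[31,6],[40,0],[44,6],[46,0]]
[[6,15],[7,0],[31,6],[40,0],[44,6],[46,0]]
[[6,15],[7,0],[31,6],[40,2],[44,6],[46,0]]
[[6,15],[7,0],[31,6],[40,2],[44,6],[46,18],[47,0]]
[[6,15],[7,0],[31,6],[40,2],[44,6],[46,18],[47,16],[48,0]]
[[6,15],[7,0],[31,6],[40,2],[44,6],[46,18],[47,16],[48,0]]
[[6,15],[7,0],[19,1],[23,0],[31,6],[40,2],[44,6],[46,18],[47,16],[48,0]]
[[6,15],[7,0],[19,1],[23,0],[26,15],[29,0],[31,6],[40,2],[44,6],[46,18],[47,16],[48,0]]
[[6,15],[7,0],[19,1],[23,0],[26,15],[29,0],[31,6],[40,2],[44,6],[46,18],[47,16],[48,15],[50,0]]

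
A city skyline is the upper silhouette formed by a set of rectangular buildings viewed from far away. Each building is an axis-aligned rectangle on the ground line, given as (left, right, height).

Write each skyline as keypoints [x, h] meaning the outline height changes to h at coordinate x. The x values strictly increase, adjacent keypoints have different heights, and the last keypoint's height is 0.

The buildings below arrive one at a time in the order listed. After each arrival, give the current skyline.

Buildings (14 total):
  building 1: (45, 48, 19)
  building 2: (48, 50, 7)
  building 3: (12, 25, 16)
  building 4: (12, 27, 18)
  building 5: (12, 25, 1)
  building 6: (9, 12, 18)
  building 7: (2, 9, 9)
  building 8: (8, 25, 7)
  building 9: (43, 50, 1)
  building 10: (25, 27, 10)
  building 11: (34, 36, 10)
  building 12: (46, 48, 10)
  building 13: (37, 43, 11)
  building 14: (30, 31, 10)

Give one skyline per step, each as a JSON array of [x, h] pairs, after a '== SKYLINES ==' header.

== SKYLINES ==
[[45,19],[48,0]]
[[45,19],[48,7],[50,0]]
[[12,16],[25,0],[45,19],[48,7],[50,0]]
[[12,18],[27,0],[45,19],[48,7],[50,0]]
[[12,18],[27,0],[45,19],[48,7],[50,0]]
[[9,18],[27,0],[45,19],[48,7],[50,0]]
[[2,9],[9,18],[27,0],[45,19],[48,7],[50,0]]
[[2,9],[9,18],[27,0],[45,19],[48,7],[50,0]]
[[2,9],[9,18],[27,0],[43,1],[45,19],[48,7],[50,0]]
[[2,9],[9,18],[27,0],[43,1],[45,19],[48,7],[50,0]]
[[2,9],[9,18],[27,0],[34,10],[36,0],[43,1],[45,19],[48,7],[50,0]]
[[2,9],[9,18],[27,0],[34,10],[36,0],[43,1],[45,19],[48,7],[50,0]]
[[2,9],[9,18],[27,0],[34,10],[36,0],[37,11],[43,1],[45,19],[48,7],[50,0]]
[[2,9],[9,18],[27,0],[30,10],[31,0],[34,10],[36,0],[37,11],[43,1],[45,19],[48,7],[50,0]]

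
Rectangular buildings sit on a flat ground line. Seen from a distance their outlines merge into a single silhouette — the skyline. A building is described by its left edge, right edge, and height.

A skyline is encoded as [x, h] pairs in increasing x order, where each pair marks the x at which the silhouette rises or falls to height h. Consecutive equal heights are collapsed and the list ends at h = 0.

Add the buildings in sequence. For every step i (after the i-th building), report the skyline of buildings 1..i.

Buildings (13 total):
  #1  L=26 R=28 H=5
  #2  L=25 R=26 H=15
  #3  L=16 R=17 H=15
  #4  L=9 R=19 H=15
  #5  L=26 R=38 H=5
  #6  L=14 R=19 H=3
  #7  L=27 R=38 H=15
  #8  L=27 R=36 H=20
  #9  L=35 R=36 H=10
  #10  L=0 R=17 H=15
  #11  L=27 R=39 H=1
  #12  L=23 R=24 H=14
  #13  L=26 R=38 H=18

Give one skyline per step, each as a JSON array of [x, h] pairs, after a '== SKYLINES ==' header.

== SKYLINES ==
[[26,5],[28,0]]
[[25,15],[26,5],[28,0]]
[[16,15],[17,0],[25,15],[26,5],[28,0]]
[[9,15],[19,0],[25,15],[26,5],[28,0]]
[[9,15],[19,0],[25,15],[26,5],[38,0]]
[[9,15],[19,0],[25,15],[26,5],[38,0]]
[[9,15],[19,0],[25,15],[26,5],[27,15],[38,0]]
[[9,15],[19,0],[25,15],[26,5],[27,20],[36,15],[38,0]]
[[9,15],[19,0],[25,15],[26,5],[27,20],[36,15],[38,0]]
[[0,15],[19,0],[25,15],[26,5],[27,20],[36,15],[38,0]]
[[0,15],[19,0],[25,15],[26,5],[27,20],[36,15],[38,1],[39,0]]
[[0,15],[19,0],[23,14],[24,0],[25,15],[26,5],[27,20],[36,15],[38,1],[39,0]]
[[0,15],[19,0],[23,14],[24,0],[25,15],[26,18],[27,20],[36,18],[38,1],[39,0]]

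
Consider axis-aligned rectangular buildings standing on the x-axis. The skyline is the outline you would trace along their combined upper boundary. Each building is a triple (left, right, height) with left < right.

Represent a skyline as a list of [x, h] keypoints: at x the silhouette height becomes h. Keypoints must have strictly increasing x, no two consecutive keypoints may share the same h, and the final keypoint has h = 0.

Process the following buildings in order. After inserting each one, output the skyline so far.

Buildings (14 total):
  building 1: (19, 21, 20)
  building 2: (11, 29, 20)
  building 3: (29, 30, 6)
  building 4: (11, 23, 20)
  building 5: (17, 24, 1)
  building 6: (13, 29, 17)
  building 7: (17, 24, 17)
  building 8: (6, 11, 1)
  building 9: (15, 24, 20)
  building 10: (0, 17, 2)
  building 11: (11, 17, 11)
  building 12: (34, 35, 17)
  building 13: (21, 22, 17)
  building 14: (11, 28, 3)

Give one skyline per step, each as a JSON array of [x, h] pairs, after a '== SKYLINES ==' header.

== SKYLINES ==
[[19,20],[21,0]]
[[11,20],[29,0]]
[[11,20],[29,6],[30,0]]
[[11,20],[29,6],[30,0]]
[[11,20],[29,6],[30,0]]
[[11,20],[29,6],[30,0]]
[[11,20],[29,6],[30,0]]
[[6,1],[11,20],[29,6],[30,0]]
[[6,1],[11,20],[29,6],[30,0]]
[[0,2],[11,20],[29,6],[30,0]]
[[0,2],[11,20],[29,6],[30,0]]
[[0,2],[11,20],[29,6],[30,0],[34,17],[35,0]]
[[0,2],[11,20],[29,6],[30,0],[34,17],[35,0]]
[[0,2],[11,20],[29,6],[30,0],[34,17],[35,0]]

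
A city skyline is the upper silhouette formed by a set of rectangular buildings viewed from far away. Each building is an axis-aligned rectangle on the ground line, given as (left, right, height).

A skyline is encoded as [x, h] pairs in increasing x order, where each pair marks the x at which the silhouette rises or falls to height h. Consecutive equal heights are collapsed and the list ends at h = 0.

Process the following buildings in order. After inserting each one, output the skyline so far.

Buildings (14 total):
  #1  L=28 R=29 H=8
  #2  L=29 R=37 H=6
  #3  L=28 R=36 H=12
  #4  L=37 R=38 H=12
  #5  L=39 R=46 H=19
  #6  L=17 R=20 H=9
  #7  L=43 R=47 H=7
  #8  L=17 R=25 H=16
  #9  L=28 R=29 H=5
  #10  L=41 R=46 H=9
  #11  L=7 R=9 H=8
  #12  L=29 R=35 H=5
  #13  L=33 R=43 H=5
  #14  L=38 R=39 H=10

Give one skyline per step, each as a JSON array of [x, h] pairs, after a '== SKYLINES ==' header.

== SKYLINES ==
[[28,8],[29,0]]
[[28,8],[29,6],[37,0]]
[[28,12],[36,6],[37,0]]
[[28,12],[36,6],[37,12],[38,0]]
[[28,12],[36,6],[37,12],[38,0],[39,19],[46,0]]
[[17,9],[20,0],[28,12],[36,6],[37,12],[38,0],[39,19],[46,0]]
[[17,9],[20,0],[28,12],[36,6],[37,12],[38,0],[39,19],[46,7],[47,0]]
[[17,16],[25,0],[28,12],[36,6],[37,12],[38,0],[39,19],[46,7],[47,0]]
[[17,16],[25,0],[28,12],[36,6],[37,12],[38,0],[39,19],[46,7],[47,0]]
[[17,16],[25,0],[28,12],[36,6],[37,12],[38,0],[39,19],[46,7],[47,0]]
[[7,8],[9,0],[17,16],[25,0],[28,12],[36,6],[37,12],[38,0],[39,19],[46,7],[47,0]]
[[7,8],[9,0],[17,16],[25,0],[28,12],[36,6],[37,12],[38,0],[39,19],[46,7],[47,0]]
[[7,8],[9,0],[17,16],[25,0],[28,12],[36,6],[37,12],[38,5],[39,19],[46,7],[47,0]]
[[7,8],[9,0],[17,16],[25,0],[28,12],[36,6],[37,12],[38,10],[39,19],[46,7],[47,0]]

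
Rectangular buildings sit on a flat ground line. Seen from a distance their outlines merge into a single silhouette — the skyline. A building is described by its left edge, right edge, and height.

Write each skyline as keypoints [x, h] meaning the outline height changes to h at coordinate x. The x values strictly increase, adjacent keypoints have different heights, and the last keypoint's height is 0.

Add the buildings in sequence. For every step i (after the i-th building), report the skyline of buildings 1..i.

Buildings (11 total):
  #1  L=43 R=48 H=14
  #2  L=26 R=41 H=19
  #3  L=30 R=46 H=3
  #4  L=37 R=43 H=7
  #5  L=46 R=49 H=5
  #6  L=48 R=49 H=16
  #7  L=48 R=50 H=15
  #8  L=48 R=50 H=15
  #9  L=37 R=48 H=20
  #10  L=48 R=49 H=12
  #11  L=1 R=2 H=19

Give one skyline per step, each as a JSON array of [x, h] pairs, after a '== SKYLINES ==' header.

== SKYLINES ==
[[43,14],[48,0]]
[[26,19],[41,0],[43,14],[48,0]]
[[26,19],[41,3],[43,14],[48,0]]
[[26,19],[41,7],[43,14],[48,0]]
[[26,19],[41,7],[43,14],[48,5],[49,0]]
[[26,19],[41,7],[43,14],[48,16],[49,0]]
[[26,19],[41,7],[43,14],[48,16],[49,15],[50,0]]
[[26,19],[41,7],[43,14],[48,16],[49,15],[50,0]]
[[26,19],[37,20],[48,16],[49,15],[50,0]]
[[26,19],[37,20],[48,16],[49,15],[50,0]]
[[1,19],[2,0],[26,19],[37,20],[48,16],[49,15],[50,0]]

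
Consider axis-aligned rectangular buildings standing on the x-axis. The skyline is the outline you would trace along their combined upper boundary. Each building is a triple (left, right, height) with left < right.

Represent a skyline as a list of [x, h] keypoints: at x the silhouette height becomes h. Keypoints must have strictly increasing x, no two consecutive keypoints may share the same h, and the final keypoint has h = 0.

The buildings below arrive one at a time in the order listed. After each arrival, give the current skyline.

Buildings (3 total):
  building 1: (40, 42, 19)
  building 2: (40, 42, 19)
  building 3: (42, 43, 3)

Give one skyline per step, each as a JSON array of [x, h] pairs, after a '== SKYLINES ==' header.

== SKYLINES ==
[[40,19],[42,0]]
[[40,19],[42,0]]
[[40,19],[42,3],[43,0]]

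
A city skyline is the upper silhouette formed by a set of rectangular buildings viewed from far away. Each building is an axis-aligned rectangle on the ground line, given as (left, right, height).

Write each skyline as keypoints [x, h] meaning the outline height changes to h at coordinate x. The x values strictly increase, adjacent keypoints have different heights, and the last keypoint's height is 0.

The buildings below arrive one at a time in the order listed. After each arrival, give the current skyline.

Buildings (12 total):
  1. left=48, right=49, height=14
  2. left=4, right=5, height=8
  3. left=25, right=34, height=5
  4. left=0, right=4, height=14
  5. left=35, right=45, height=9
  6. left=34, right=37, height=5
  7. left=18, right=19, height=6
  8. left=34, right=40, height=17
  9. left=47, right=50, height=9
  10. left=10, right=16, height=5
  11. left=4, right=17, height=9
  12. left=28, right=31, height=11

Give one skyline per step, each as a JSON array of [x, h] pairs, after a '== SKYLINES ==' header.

== SKYLINES ==
[[48,14],[49,0]]
[[4,8],[5,0],[48,14],[49,0]]
[[4,8],[5,0],[25,5],[34,0],[48,14],[49,0]]
[[0,14],[4,8],[5,0],[25,5],[34,0],[48,14],[49,0]]
[[0,14],[4,8],[5,0],[25,5],[34,0],[35,9],[45,0],[48,14],[49,0]]
[[0,14],[4,8],[5,0],[25,5],[35,9],[45,0],[48,14],[49,0]]
[[0,14],[4,8],[5,0],[18,6],[19,0],[25,5],[35,9],[45,0],[48,14],[49,0]]
[[0,14],[4,8],[5,0],[18,6],[19,0],[25,5],[34,17],[40,9],[45,0],[48,14],[49,0]]
[[0,14],[4,8],[5,0],[18,6],[19,0],[25,5],[34,17],[40,9],[45,0],[47,9],[48,14],[49,9],[50,0]]
[[0,14],[4,8],[5,0],[10,5],[16,0],[18,6],[19,0],[25,5],[34,17],[40,9],[45,0],[47,9],[48,14],[49,9],[50,0]]
[[0,14],[4,9],[17,0],[18,6],[19,0],[25,5],[34,17],[40,9],[45,0],[47,9],[48,14],[49,9],[50,0]]
[[0,14],[4,9],[17,0],[18,6],[19,0],[25,5],[28,11],[31,5],[34,17],[40,9],[45,0],[47,9],[48,14],[49,9],[50,0]]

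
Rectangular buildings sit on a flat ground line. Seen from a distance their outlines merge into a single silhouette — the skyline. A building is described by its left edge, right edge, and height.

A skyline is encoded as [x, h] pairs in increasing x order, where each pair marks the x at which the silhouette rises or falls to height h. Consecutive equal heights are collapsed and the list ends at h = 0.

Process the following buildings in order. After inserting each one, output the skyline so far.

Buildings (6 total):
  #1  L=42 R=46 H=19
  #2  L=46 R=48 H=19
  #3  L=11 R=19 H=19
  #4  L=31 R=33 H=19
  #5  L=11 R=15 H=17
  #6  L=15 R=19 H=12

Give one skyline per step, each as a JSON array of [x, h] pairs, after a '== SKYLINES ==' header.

== SKYLINES ==
[[42,19],[46,0]]
[[42,19],[48,0]]
[[11,19],[19,0],[42,19],[48,0]]
[[11,19],[19,0],[31,19],[33,0],[42,19],[48,0]]
[[11,19],[19,0],[31,19],[33,0],[42,19],[48,0]]
[[11,19],[19,0],[31,19],[33,0],[42,19],[48,0]]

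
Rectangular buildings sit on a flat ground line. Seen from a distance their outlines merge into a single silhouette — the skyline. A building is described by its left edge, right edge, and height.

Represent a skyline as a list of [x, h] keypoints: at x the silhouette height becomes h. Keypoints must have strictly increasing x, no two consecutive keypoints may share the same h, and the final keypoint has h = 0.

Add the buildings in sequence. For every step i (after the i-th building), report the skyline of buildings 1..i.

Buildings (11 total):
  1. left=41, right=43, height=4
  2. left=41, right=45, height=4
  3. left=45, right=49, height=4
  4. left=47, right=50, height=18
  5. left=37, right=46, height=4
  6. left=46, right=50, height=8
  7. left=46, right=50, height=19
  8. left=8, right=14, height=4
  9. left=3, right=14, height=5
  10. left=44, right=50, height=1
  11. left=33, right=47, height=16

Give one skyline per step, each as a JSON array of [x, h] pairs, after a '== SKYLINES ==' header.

== SKYLINES ==
[[41,4],[43,0]]
[[41,4],[45,0]]
[[41,4],[49,0]]
[[41,4],[47,18],[50,0]]
[[37,4],[47,18],[50,0]]
[[37,4],[46,8],[47,18],[50,0]]
[[37,4],[46,19],[50,0]]
[[8,4],[14,0],[37,4],[46,19],[50,0]]
[[3,5],[14,0],[37,4],[46,19],[50,0]]
[[3,5],[14,0],[37,4],[46,19],[50,0]]
[[3,5],[14,0],[33,16],[46,19],[50,0]]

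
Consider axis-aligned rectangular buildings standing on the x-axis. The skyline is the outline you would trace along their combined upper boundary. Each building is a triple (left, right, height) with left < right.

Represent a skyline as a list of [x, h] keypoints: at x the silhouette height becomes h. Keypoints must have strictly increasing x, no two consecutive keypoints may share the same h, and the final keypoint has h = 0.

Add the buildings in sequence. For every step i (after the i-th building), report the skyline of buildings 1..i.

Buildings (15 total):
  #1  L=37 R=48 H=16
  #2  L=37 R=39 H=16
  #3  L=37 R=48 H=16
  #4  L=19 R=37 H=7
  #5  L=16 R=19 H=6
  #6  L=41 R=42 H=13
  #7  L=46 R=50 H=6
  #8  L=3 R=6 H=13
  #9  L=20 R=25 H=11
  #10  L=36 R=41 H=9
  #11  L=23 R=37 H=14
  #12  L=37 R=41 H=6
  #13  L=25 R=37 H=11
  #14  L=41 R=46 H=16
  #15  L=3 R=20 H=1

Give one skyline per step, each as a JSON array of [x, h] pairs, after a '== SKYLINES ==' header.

== SKYLINES ==
[[37,16],[48,0]]
[[37,16],[48,0]]
[[37,16],[48,0]]
[[19,7],[37,16],[48,0]]
[[16,6],[19,7],[37,16],[48,0]]
[[16,6],[19,7],[37,16],[48,0]]
[[16,6],[19,7],[37,16],[48,6],[50,0]]
[[3,13],[6,0],[16,6],[19,7],[37,16],[48,6],[50,0]]
[[3,13],[6,0],[16,6],[19,7],[20,11],[25,7],[37,16],[48,6],[50,0]]
[[3,13],[6,0],[16,6],[19,7],[20,11],[25,7],[36,9],[37,16],[48,6],[50,0]]
[[3,13],[6,0],[16,6],[19,7],[20,11],[23,14],[37,16],[48,6],[50,0]]
[[3,13],[6,0],[16,6],[19,7],[20,11],[23,14],[37,16],[48,6],[50,0]]
[[3,13],[6,0],[16,6],[19,7],[20,11],[23,14],[37,16],[48,6],[50,0]]
[[3,13],[6,0],[16,6],[19,7],[20,11],[23,14],[37,16],[48,6],[50,0]]
[[3,13],[6,1],[16,6],[19,7],[20,11],[23,14],[37,16],[48,6],[50,0]]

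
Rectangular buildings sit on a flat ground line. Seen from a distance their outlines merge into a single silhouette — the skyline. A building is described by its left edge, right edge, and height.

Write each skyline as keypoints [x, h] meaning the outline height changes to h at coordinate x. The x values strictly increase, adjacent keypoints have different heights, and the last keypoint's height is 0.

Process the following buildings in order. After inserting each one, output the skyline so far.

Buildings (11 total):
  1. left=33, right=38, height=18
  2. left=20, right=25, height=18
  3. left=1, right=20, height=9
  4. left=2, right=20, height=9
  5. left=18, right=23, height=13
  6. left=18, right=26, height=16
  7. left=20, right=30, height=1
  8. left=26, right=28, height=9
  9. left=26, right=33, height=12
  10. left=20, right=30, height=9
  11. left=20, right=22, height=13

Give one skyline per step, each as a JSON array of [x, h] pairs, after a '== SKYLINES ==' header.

== SKYLINES ==
[[33,18],[38,0]]
[[20,18],[25,0],[33,18],[38,0]]
[[1,9],[20,18],[25,0],[33,18],[38,0]]
[[1,9],[20,18],[25,0],[33,18],[38,0]]
[[1,9],[18,13],[20,18],[25,0],[33,18],[38,0]]
[[1,9],[18,16],[20,18],[25,16],[26,0],[33,18],[38,0]]
[[1,9],[18,16],[20,18],[25,16],[26,1],[30,0],[33,18],[38,0]]
[[1,9],[18,16],[20,18],[25,16],[26,9],[28,1],[30,0],[33,18],[38,0]]
[[1,9],[18,16],[20,18],[25,16],[26,12],[33,18],[38,0]]
[[1,9],[18,16],[20,18],[25,16],[26,12],[33,18],[38,0]]
[[1,9],[18,16],[20,18],[25,16],[26,12],[33,18],[38,0]]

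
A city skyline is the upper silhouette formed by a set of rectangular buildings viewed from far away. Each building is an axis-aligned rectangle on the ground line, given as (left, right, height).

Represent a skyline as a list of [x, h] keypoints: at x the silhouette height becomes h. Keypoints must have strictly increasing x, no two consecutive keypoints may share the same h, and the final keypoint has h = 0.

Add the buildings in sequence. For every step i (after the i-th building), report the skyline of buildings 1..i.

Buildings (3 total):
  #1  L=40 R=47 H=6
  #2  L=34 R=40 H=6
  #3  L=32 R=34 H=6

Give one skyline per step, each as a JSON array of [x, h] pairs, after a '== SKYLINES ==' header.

== SKYLINES ==
[[40,6],[47,0]]
[[34,6],[47,0]]
[[32,6],[47,0]]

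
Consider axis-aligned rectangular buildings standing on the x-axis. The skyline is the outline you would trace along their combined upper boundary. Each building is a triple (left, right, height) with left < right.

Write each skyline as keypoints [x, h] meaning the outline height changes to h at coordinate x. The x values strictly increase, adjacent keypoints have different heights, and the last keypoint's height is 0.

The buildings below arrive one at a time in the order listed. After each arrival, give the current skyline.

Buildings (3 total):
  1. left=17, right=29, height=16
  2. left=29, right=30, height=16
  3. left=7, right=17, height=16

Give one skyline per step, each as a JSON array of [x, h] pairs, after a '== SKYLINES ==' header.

== SKYLINES ==
[[17,16],[29,0]]
[[17,16],[30,0]]
[[7,16],[30,0]]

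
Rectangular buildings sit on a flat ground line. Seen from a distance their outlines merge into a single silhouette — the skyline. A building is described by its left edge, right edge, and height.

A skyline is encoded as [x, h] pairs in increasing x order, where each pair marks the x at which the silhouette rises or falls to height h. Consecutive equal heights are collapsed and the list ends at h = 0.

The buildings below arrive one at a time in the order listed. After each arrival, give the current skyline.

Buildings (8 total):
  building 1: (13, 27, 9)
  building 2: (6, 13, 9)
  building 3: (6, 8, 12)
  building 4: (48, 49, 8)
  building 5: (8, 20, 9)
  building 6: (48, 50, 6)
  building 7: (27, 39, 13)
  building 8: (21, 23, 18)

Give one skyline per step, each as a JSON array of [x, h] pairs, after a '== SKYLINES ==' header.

== SKYLINES ==
[[13,9],[27,0]]
[[6,9],[27,0]]
[[6,12],[8,9],[27,0]]
[[6,12],[8,9],[27,0],[48,8],[49,0]]
[[6,12],[8,9],[27,0],[48,8],[49,0]]
[[6,12],[8,9],[27,0],[48,8],[49,6],[50,0]]
[[6,12],[8,9],[27,13],[39,0],[48,8],[49,6],[50,0]]
[[6,12],[8,9],[21,18],[23,9],[27,13],[39,0],[48,8],[49,6],[50,0]]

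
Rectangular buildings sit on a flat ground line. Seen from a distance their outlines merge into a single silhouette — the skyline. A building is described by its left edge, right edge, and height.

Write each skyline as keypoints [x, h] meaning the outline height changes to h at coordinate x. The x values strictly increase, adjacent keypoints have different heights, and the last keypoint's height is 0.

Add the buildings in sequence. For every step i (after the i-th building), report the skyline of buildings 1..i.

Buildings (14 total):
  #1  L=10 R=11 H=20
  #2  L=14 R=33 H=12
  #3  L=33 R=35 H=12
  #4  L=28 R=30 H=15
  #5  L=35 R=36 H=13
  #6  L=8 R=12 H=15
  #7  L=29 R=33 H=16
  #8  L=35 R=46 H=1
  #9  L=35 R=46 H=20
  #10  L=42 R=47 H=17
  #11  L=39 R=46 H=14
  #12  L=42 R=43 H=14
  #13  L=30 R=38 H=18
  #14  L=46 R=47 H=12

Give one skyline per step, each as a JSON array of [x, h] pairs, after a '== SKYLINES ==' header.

== SKYLINES ==
[[10,20],[11,0]]
[[10,20],[11,0],[14,12],[33,0]]
[[10,20],[11,0],[14,12],[35,0]]
[[10,20],[11,0],[14,12],[28,15],[30,12],[35,0]]
[[10,20],[11,0],[14,12],[28,15],[30,12],[35,13],[36,0]]
[[8,15],[10,20],[11,15],[12,0],[14,12],[28,15],[30,12],[35,13],[36,0]]
[[8,15],[10,20],[11,15],[12,0],[14,12],[28,15],[29,16],[33,12],[35,13],[36,0]]
[[8,15],[10,20],[11,15],[12,0],[14,12],[28,15],[29,16],[33,12],[35,13],[36,1],[46,0]]
[[8,15],[10,20],[11,15],[12,0],[14,12],[28,15],[29,16],[33,12],[35,20],[46,0]]
[[8,15],[10,20],[11,15],[12,0],[14,12],[28,15],[29,16],[33,12],[35,20],[46,17],[47,0]]
[[8,15],[10,20],[11,15],[12,0],[14,12],[28,15],[29,16],[33,12],[35,20],[46,17],[47,0]]
[[8,15],[10,20],[11,15],[12,0],[14,12],[28,15],[29,16],[33,12],[35,20],[46,17],[47,0]]
[[8,15],[10,20],[11,15],[12,0],[14,12],[28,15],[29,16],[30,18],[35,20],[46,17],[47,0]]
[[8,15],[10,20],[11,15],[12,0],[14,12],[28,15],[29,16],[30,18],[35,20],[46,17],[47,0]]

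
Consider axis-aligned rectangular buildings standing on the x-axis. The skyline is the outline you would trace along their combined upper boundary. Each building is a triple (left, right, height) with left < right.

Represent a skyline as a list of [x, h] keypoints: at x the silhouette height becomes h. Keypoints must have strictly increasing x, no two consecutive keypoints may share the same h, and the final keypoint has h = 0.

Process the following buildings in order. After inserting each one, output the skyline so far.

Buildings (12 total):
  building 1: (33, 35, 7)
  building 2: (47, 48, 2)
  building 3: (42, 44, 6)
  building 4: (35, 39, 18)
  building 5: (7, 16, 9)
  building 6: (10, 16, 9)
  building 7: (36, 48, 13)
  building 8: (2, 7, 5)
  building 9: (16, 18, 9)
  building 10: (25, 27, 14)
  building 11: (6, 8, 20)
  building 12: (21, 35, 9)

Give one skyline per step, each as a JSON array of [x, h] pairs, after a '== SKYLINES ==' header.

== SKYLINES ==
[[33,7],[35,0]]
[[33,7],[35,0],[47,2],[48,0]]
[[33,7],[35,0],[42,6],[44,0],[47,2],[48,0]]
[[33,7],[35,18],[39,0],[42,6],[44,0],[47,2],[48,0]]
[[7,9],[16,0],[33,7],[35,18],[39,0],[42,6],[44,0],[47,2],[48,0]]
[[7,9],[16,0],[33,7],[35,18],[39,0],[42,6],[44,0],[47,2],[48,0]]
[[7,9],[16,0],[33,7],[35,18],[39,13],[48,0]]
[[2,5],[7,9],[16,0],[33,7],[35,18],[39,13],[48,0]]
[[2,5],[7,9],[18,0],[33,7],[35,18],[39,13],[48,0]]
[[2,5],[7,9],[18,0],[25,14],[27,0],[33,7],[35,18],[39,13],[48,0]]
[[2,5],[6,20],[8,9],[18,0],[25,14],[27,0],[33,7],[35,18],[39,13],[48,0]]
[[2,5],[6,20],[8,9],[18,0],[21,9],[25,14],[27,9],[35,18],[39,13],[48,0]]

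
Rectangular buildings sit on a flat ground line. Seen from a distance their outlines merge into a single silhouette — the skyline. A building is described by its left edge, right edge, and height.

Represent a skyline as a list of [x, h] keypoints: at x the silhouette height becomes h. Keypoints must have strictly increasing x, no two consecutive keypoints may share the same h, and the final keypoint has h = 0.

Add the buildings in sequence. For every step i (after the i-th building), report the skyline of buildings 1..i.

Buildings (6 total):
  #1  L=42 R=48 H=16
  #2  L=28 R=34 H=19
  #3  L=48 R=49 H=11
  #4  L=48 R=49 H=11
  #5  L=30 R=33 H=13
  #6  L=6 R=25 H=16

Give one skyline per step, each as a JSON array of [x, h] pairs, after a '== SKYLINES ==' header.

== SKYLINES ==
[[42,16],[48,0]]
[[28,19],[34,0],[42,16],[48,0]]
[[28,19],[34,0],[42,16],[48,11],[49,0]]
[[28,19],[34,0],[42,16],[48,11],[49,0]]
[[28,19],[34,0],[42,16],[48,11],[49,0]]
[[6,16],[25,0],[28,19],[34,0],[42,16],[48,11],[49,0]]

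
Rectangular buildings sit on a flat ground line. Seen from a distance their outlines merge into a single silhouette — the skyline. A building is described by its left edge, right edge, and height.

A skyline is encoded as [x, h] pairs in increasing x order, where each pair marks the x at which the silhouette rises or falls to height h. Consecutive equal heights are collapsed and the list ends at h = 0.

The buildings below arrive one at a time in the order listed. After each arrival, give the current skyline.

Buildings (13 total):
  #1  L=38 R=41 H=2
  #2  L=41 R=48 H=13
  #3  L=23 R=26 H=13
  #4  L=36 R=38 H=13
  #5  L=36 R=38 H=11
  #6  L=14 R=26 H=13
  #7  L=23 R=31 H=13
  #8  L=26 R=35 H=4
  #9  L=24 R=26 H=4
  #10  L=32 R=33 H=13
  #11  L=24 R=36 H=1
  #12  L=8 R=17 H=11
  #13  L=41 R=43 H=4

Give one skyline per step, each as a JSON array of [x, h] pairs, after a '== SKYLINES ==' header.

== SKYLINES ==
[[38,2],[41,0]]
[[38,2],[41,13],[48,0]]
[[23,13],[26,0],[38,2],[41,13],[48,0]]
[[23,13],[26,0],[36,13],[38,2],[41,13],[48,0]]
[[23,13],[26,0],[36,13],[38,2],[41,13],[48,0]]
[[14,13],[26,0],[36,13],[38,2],[41,13],[48,0]]
[[14,13],[31,0],[36,13],[38,2],[41,13],[48,0]]
[[14,13],[31,4],[35,0],[36,13],[38,2],[41,13],[48,0]]
[[14,13],[31,4],[35,0],[36,13],[38,2],[41,13],[48,0]]
[[14,13],[31,4],[32,13],[33,4],[35,0],[36,13],[38,2],[41,13],[48,0]]
[[14,13],[31,4],[32,13],[33,4],[35,1],[36,13],[38,2],[41,13],[48,0]]
[[8,11],[14,13],[31,4],[32,13],[33,4],[35,1],[36,13],[38,2],[41,13],[48,0]]
[[8,11],[14,13],[31,4],[32,13],[33,4],[35,1],[36,13],[38,2],[41,13],[48,0]]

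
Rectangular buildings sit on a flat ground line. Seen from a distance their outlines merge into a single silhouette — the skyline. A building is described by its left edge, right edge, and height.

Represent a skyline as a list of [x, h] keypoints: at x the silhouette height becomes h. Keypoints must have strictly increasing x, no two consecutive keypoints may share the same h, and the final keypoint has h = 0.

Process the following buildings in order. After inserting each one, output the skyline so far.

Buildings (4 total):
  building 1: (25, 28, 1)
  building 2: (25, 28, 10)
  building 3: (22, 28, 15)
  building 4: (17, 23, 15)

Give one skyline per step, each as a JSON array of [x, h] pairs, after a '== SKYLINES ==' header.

== SKYLINES ==
[[25,1],[28,0]]
[[25,10],[28,0]]
[[22,15],[28,0]]
[[17,15],[28,0]]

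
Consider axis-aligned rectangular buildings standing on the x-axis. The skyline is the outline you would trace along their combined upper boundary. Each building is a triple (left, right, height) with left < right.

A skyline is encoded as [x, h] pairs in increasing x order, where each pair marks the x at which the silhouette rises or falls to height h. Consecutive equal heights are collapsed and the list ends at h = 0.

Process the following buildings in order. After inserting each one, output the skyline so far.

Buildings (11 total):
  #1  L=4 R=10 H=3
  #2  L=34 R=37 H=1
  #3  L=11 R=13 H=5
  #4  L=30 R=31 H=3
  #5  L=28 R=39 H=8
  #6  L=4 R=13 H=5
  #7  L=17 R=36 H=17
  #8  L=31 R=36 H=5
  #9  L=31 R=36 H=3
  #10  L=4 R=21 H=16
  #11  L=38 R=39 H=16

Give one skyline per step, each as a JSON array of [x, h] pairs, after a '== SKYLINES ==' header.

== SKYLINES ==
[[4,3],[10,0]]
[[4,3],[10,0],[34,1],[37,0]]
[[4,3],[10,0],[11,5],[13,0],[34,1],[37,0]]
[[4,3],[10,0],[11,5],[13,0],[30,3],[31,0],[34,1],[37,0]]
[[4,3],[10,0],[11,5],[13,0],[28,8],[39,0]]
[[4,5],[13,0],[28,8],[39,0]]
[[4,5],[13,0],[17,17],[36,8],[39,0]]
[[4,5],[13,0],[17,17],[36,8],[39,0]]
[[4,5],[13,0],[17,17],[36,8],[39,0]]
[[4,16],[17,17],[36,8],[39,0]]
[[4,16],[17,17],[36,8],[38,16],[39,0]]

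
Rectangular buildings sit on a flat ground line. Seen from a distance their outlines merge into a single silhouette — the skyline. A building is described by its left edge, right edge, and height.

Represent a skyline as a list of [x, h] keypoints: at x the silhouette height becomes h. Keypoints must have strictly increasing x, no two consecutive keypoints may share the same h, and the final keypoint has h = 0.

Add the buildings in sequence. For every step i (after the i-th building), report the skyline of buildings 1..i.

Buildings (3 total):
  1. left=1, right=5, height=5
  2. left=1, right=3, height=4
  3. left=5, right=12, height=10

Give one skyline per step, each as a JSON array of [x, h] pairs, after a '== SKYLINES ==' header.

== SKYLINES ==
[[1,5],[5,0]]
[[1,5],[5,0]]
[[1,5],[5,10],[12,0]]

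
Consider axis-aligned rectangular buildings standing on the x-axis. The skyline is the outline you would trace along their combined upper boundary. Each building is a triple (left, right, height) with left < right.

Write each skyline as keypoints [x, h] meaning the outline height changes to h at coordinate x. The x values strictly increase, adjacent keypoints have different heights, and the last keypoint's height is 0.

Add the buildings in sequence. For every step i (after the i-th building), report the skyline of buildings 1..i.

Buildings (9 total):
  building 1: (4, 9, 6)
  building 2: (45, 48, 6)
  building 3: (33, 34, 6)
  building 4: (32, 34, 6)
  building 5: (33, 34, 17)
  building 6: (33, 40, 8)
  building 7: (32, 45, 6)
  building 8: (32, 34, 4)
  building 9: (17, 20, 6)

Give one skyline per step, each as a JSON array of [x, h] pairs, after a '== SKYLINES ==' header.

== SKYLINES ==
[[4,6],[9,0]]
[[4,6],[9,0],[45,6],[48,0]]
[[4,6],[9,0],[33,6],[34,0],[45,6],[48,0]]
[[4,6],[9,0],[32,6],[34,0],[45,6],[48,0]]
[[4,6],[9,0],[32,6],[33,17],[34,0],[45,6],[48,0]]
[[4,6],[9,0],[32,6],[33,17],[34,8],[40,0],[45,6],[48,0]]
[[4,6],[9,0],[32,6],[33,17],[34,8],[40,6],[48,0]]
[[4,6],[9,0],[32,6],[33,17],[34,8],[40,6],[48,0]]
[[4,6],[9,0],[17,6],[20,0],[32,6],[33,17],[34,8],[40,6],[48,0]]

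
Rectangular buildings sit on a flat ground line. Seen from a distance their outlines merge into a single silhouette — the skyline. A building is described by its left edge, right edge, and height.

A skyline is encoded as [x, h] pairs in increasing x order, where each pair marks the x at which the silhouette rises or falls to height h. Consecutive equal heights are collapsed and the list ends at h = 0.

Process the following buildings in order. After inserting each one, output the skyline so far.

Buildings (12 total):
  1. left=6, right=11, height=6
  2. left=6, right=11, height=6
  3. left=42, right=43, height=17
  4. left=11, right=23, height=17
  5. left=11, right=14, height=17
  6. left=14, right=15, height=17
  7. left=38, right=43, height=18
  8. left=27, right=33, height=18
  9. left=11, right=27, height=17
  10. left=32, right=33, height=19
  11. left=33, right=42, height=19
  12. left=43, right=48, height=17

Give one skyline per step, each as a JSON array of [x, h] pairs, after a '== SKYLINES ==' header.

== SKYLINES ==
[[6,6],[11,0]]
[[6,6],[11,0]]
[[6,6],[11,0],[42,17],[43,0]]
[[6,6],[11,17],[23,0],[42,17],[43,0]]
[[6,6],[11,17],[23,0],[42,17],[43,0]]
[[6,6],[11,17],[23,0],[42,17],[43,0]]
[[6,6],[11,17],[23,0],[38,18],[43,0]]
[[6,6],[11,17],[23,0],[27,18],[33,0],[38,18],[43,0]]
[[6,6],[11,17],[27,18],[33,0],[38,18],[43,0]]
[[6,6],[11,17],[27,18],[32,19],[33,0],[38,18],[43,0]]
[[6,6],[11,17],[27,18],[32,19],[42,18],[43,0]]
[[6,6],[11,17],[27,18],[32,19],[42,18],[43,17],[48,0]]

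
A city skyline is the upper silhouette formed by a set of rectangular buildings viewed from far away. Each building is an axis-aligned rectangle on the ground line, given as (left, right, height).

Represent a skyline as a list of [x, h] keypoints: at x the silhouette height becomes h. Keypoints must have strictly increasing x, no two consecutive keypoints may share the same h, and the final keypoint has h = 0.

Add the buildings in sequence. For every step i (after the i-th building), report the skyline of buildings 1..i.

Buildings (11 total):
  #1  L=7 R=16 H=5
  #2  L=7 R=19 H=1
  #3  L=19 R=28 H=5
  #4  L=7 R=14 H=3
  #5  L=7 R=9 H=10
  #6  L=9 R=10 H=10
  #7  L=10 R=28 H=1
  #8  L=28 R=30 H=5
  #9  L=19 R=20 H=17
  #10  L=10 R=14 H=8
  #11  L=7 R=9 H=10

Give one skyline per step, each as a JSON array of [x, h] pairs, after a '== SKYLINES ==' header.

== SKYLINES ==
[[7,5],[16,0]]
[[7,5],[16,1],[19,0]]
[[7,5],[16,1],[19,5],[28,0]]
[[7,5],[16,1],[19,5],[28,0]]
[[7,10],[9,5],[16,1],[19,5],[28,0]]
[[7,10],[10,5],[16,1],[19,5],[28,0]]
[[7,10],[10,5],[16,1],[19,5],[28,0]]
[[7,10],[10,5],[16,1],[19,5],[30,0]]
[[7,10],[10,5],[16,1],[19,17],[20,5],[30,0]]
[[7,10],[10,8],[14,5],[16,1],[19,17],[20,5],[30,0]]
[[7,10],[10,8],[14,5],[16,1],[19,17],[20,5],[30,0]]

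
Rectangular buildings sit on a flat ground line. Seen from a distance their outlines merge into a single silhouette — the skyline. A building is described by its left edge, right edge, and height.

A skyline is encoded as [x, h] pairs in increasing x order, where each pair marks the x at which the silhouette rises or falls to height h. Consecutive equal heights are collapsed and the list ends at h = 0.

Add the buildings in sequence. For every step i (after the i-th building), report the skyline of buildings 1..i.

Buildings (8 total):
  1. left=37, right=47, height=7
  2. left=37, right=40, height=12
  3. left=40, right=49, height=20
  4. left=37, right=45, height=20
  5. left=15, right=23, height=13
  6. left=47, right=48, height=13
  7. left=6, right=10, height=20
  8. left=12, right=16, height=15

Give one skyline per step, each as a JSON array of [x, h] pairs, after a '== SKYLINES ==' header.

== SKYLINES ==
[[37,7],[47,0]]
[[37,12],[40,7],[47,0]]
[[37,12],[40,20],[49,0]]
[[37,20],[49,0]]
[[15,13],[23,0],[37,20],[49,0]]
[[15,13],[23,0],[37,20],[49,0]]
[[6,20],[10,0],[15,13],[23,0],[37,20],[49,0]]
[[6,20],[10,0],[12,15],[16,13],[23,0],[37,20],[49,0]]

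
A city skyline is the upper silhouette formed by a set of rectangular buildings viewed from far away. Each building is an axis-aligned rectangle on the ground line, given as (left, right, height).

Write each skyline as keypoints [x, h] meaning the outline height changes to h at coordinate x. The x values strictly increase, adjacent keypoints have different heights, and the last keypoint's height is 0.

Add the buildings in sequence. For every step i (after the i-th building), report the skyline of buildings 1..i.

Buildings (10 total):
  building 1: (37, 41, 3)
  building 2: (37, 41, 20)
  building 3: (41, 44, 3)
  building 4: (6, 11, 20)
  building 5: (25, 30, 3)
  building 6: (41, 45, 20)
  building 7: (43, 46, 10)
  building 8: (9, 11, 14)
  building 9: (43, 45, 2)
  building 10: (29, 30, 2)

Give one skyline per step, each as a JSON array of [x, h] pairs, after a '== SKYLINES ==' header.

== SKYLINES ==
[[37,3],[41,0]]
[[37,20],[41,0]]
[[37,20],[41,3],[44,0]]
[[6,20],[11,0],[37,20],[41,3],[44,0]]
[[6,20],[11,0],[25,3],[30,0],[37,20],[41,3],[44,0]]
[[6,20],[11,0],[25,3],[30,0],[37,20],[45,0]]
[[6,20],[11,0],[25,3],[30,0],[37,20],[45,10],[46,0]]
[[6,20],[11,0],[25,3],[30,0],[37,20],[45,10],[46,0]]
[[6,20],[11,0],[25,3],[30,0],[37,20],[45,10],[46,0]]
[[6,20],[11,0],[25,3],[30,0],[37,20],[45,10],[46,0]]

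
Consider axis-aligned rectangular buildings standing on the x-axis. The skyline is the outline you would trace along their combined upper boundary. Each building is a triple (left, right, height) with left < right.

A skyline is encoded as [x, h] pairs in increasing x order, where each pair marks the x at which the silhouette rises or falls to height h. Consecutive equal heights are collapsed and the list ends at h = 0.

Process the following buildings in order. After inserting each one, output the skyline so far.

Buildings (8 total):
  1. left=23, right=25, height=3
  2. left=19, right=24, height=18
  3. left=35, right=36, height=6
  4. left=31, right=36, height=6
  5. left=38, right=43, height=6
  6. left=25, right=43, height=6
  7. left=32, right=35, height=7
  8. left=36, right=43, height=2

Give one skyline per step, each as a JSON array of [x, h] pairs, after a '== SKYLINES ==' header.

== SKYLINES ==
[[23,3],[25,0]]
[[19,18],[24,3],[25,0]]
[[19,18],[24,3],[25,0],[35,6],[36,0]]
[[19,18],[24,3],[25,0],[31,6],[36,0]]
[[19,18],[24,3],[25,0],[31,6],[36,0],[38,6],[43,0]]
[[19,18],[24,3],[25,6],[43,0]]
[[19,18],[24,3],[25,6],[32,7],[35,6],[43,0]]
[[19,18],[24,3],[25,6],[32,7],[35,6],[43,0]]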